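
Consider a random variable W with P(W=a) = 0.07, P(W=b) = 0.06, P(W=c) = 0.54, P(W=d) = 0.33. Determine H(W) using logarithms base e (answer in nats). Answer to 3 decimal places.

1.054 nats

H(W) = −Σ p·ln p.
  −(0.07)·ln(0.07) = 0.1861
  −(0.06)·ln(0.06) = 0.1688
  −(0.54)·ln(0.54) = 0.3327
  −(0.33)·ln(0.33) = 0.3659
Sum: 0.1861 + 0.1688 + 0.3327 + 0.3659 = 1.054 nats.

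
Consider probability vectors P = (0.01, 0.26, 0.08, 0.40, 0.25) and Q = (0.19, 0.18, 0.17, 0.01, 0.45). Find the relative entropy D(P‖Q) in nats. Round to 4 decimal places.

D(P‖Q) = Σ p·ln(p/q).
  0.01·ln(0.01/0.19) = -0.02944
  0.26·ln(0.26/0.18) = 0.09561
  0.08·ln(0.08/0.17) = -0.06030
  0.40·ln(0.40/0.01) = 1.47555
  0.25·ln(0.25/0.45) = -0.14695
D(P‖Q) = 1.3345 nats.

1.3345 nats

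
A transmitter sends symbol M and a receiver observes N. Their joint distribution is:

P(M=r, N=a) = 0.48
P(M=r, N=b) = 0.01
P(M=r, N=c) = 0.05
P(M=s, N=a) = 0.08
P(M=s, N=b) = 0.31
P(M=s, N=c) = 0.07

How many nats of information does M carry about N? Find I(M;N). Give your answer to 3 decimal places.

0.334 nats

Marginals: p(M) = (0.5400, 0.4600), p(N) = (0.5600, 0.3200, 0.1200).
I(M;N) = Σ p(x,y)·ln[p(x,y)/(p(x)p(y))].
  (r,a): 0.48·ln(1.5873) = 0.2218
  (r,b): 0.01·ln(0.0579) = -0.0285
  (r,c): 0.05·ln(0.7716) = -0.0130
  (s,a): 0.08·ln(0.3106) = -0.0936
  (s,b): 0.31·ln(2.1060) = 0.2309
  (s,c): 0.07·ln(1.2681) = 0.0166
Sum = 0.334 nats.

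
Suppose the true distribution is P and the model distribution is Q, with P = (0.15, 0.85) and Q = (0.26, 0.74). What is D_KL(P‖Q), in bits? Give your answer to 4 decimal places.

D(P‖Q) = Σ p·log₂(p/q).
  0.15·log₂(0.15/0.26) = -0.11903
  0.85·log₂(0.85/0.74) = 0.16995
D(P‖Q) = 0.0509 bits.

0.0509 bits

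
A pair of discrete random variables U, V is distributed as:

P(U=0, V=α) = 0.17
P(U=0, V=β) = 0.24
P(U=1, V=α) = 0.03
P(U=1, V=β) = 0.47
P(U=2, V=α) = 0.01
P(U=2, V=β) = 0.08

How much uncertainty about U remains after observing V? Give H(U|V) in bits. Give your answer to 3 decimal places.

1.209 bits

Marginals: p(U) = (0.4100, 0.5000, 0.0900), p(V) = (0.2100, 0.7900).
H(U|V) = Σ p(V) · H(U|V=·).
  V=α: p=0.2100, H(U|V=α) = 0.8570
  V=β: p=0.7900, H(U|V=β) = 1.3025
Weighted sum = 1.209 bits.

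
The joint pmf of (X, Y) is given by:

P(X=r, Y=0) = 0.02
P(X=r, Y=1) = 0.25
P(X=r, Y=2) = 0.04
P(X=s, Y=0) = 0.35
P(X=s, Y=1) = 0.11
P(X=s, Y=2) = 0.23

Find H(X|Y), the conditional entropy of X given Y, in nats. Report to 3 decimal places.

Chain rule: H(X|Y) = H(X,Y) − H(Y).
Marginals: p(X) = (0.3100, 0.6900), p(Y) = (0.3700, 0.3600, 0.2700).
H(X,Y) = 1.5018 nats; H(Y) = 1.0892 nats.
H(X|Y) = 1.5018 − 1.0892 = 0.413 nats.

0.413 nats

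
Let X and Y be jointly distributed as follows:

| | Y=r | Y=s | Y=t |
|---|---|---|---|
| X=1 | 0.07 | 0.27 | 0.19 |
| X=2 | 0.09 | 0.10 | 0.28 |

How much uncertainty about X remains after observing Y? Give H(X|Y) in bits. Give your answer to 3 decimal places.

0.927 bits

Marginals: p(X) = (0.5300, 0.4700), p(Y) = (0.1600, 0.3700, 0.4700).
H(X|Y) = Σ p(Y) · H(X|Y=·).
  Y=r: p=0.1600, H(X|Y=r) = 0.9887
  Y=s: p=0.3700, H(X|Y=s) = 0.8419
  Y=t: p=0.4700, H(X|Y=t) = 0.9734
Weighted sum = 0.927 bits.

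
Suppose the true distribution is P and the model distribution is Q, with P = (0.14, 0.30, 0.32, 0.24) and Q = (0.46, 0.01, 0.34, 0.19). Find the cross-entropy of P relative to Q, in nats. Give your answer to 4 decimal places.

2.2341 nats

H(P,Q) = −Σ p·ln q.
  −0.14·ln(0.46) = 0.10871
  −0.30·ln(0.01) = 1.38155
  −0.32·ln(0.34) = 0.34522
  −0.24·ln(0.19) = 0.39858
H(P,Q) = 2.2341 nats.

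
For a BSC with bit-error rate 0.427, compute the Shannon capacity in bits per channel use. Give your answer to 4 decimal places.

Binary symmetric channel: C = 1 − h₂(ε) where h₂ is the binary entropy function.
h₂(0.427) = −0.427·log₂0.427 − 0.573·log₂0.573 = 0.9846.
C = 1 − 0.9846 = 0.0154 bits per channel use.

0.0154 bits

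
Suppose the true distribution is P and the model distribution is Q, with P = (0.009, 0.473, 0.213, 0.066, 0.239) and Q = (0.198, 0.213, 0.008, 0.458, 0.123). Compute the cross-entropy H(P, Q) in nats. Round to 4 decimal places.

H(P,Q) = −Σ p·ln q.
  −0.009·ln(0.198) = 0.01458
  −0.473·ln(0.213) = 0.73148
  −0.213·ln(0.008) = 1.02843
  −0.066·ln(0.458) = 0.05154
  −0.239·ln(0.123) = 0.50084
H(P,Q) = 2.3269 nats.

2.3269 nats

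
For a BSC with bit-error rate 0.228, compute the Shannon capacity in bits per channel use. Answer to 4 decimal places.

Binary symmetric channel: C = 1 − h₂(ε) where h₂ is the binary entropy function.
h₂(0.228) = −0.228·log₂0.228 − 0.772·log₂0.772 = 0.7745.
C = 1 − 0.7745 = 0.2255 bits per channel use.

0.2255 bits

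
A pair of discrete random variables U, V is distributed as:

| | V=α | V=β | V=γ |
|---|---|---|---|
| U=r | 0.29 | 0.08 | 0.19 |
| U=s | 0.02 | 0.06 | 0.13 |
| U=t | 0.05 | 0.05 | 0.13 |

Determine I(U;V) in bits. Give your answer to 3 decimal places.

0.115 bits

Marginals: p(U) = (0.5600, 0.2100, 0.2300), p(V) = (0.3600, 0.1900, 0.4500).
I(U;V) = Σ p(x,y)·log₂[p(x,y)/(p(x)p(y))].
  (r,α): 0.29·log₂(1.4385) = 0.1521
  (r,β): 0.08·log₂(0.7519) = -0.0329
  (r,γ): 0.19·log₂(0.7540) = -0.0774
  (s,α): 0.02·log₂(0.2646) = -0.0384
  (s,β): 0.06·log₂(1.5038) = 0.0353
  (s,γ): 0.13·log₂(1.3757) = 0.0598
  (t,α): 0.05·log₂(0.6039) = -0.0364
  (t,β): 0.05·log₂(1.1442) = 0.0097
  (t,γ): 0.13·log₂(1.2560) = 0.0428
Sum = 0.115 bits.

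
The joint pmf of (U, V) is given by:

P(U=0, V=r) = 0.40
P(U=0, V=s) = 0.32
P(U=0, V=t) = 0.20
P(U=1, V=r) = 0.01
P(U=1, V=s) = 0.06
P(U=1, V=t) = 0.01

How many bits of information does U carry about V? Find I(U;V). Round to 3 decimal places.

Marginals: p(U) = (0.9200, 0.0800), p(V) = (0.4100, 0.3800, 0.2100).
I(U;V) = H(U) + H(V) − H(U,V).
H(U) = 0.4022, H(V) = 1.5307, H(U,V) = 1.8956.
I(U;V) = 0.4022 + 1.5307 − 1.8956 = 0.037 bits.

0.037 bits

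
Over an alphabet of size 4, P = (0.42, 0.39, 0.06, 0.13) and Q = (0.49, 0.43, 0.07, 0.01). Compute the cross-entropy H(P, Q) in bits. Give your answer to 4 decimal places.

2.0010 bits

H(P,Q) = −Σ p·log₂ q.
  −0.42·log₂(0.49) = 0.43224
  −0.39·log₂(0.43) = 0.47486
  −0.06·log₂(0.07) = 0.23019
  −0.13·log₂(0.01) = 0.86370
H(P,Q) = 2.0010 bits.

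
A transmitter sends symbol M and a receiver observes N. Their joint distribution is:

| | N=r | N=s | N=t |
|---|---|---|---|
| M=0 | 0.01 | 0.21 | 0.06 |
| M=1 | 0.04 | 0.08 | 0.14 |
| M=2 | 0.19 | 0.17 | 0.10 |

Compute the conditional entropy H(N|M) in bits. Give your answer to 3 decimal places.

1.344 bits

Marginals: p(M) = (0.2800, 0.2600, 0.4600), p(N) = (0.2400, 0.4600, 0.3000).
H(N|M) = Σ p(M) · H(N|M=·).
  M=0: p=0.2800, H(N|M=0) = 0.9592
  M=1: p=0.2600, H(N|M=1) = 1.4196
  M=2: p=0.4600, H(N|M=2) = 1.5362
Weighted sum = 1.344 bits.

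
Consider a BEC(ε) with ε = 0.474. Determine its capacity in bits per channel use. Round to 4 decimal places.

0.5260 bits

Binary erasure channel: capacity C = 1 − ε.
C = 1 − 0.474 = 0.5260 bits per channel use.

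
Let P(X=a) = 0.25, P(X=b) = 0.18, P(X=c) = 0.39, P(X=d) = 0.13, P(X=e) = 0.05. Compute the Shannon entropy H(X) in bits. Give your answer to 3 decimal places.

H(X) = −Σ p·log₂ p.
  −(0.25)·log₂(0.25) = 0.5000
  −(0.18)·log₂(0.18) = 0.4453
  −(0.39)·log₂(0.39) = 0.5298
  −(0.13)·log₂(0.13) = 0.3826
  −(0.05)·log₂(0.05) = 0.2161
Sum: 0.5000 + 0.4453 + 0.5298 + 0.3826 + 0.2161 = 2.074 bits.

2.074 bits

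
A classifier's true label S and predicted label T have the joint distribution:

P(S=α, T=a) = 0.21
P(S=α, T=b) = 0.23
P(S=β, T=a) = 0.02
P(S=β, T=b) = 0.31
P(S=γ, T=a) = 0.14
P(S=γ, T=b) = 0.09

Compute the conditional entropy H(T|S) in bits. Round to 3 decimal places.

Marginals: p(S) = (0.4400, 0.3300, 0.2300), p(T) = (0.3700, 0.6300).
H(T|S) = Σ p(S) · H(T|S=·).
  S=α: p=0.4400, H(T|S=α) = 0.9985
  S=β: p=0.3300, H(T|S=β) = 0.3298
  S=γ: p=0.2300, H(T|S=γ) = 0.9656
Weighted sum = 0.770 bits.

0.770 bits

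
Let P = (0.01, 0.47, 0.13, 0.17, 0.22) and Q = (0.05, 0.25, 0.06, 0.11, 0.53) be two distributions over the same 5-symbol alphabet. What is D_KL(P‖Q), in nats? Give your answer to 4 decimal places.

D(P‖Q) = Σ p·ln(p/q).
  0.01·ln(0.01/0.05) = -0.01609
  0.47·ln(0.47/0.25) = 0.29670
  0.13·ln(0.13/0.06) = 0.10051
  0.17·ln(0.17/0.11) = 0.07400
  0.22·ln(0.22/0.53) = -0.19343
D(P‖Q) = 0.2617 nats.

0.2617 nats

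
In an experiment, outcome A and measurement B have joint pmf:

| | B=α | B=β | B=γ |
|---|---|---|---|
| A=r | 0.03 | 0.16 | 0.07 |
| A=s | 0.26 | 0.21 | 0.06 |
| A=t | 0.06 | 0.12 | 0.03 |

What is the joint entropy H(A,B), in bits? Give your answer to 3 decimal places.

2.827 bits

H(A,B) = −Σ p(x,y)·log₂ p(x,y) over all 9 cells.
  cell (r,α): −0.03·log₂0.03 = 0.1518
  cell (r,β): −0.16·log₂0.16 = 0.4230
  cell (r,γ): −0.07·log₂0.07 = 0.2686
  cell (s,α): −0.26·log₂0.26 = 0.5053
  cell (s,β): −0.21·log₂0.21 = 0.4728
  cell (s,γ): −0.06·log₂0.06 = 0.2435
  cell (t,α): −0.06·log₂0.06 = 0.2435
  cell (t,β): −0.12·log₂0.12 = 0.3671
  cell (t,γ): −0.03·log₂0.03 = 0.1518
Sum = 2.827 bits.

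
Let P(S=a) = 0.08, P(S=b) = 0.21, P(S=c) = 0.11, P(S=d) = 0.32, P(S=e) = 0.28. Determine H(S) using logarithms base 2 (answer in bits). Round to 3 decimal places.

2.155 bits

H(S) = −Σ p·log₂ p.
  −(0.08)·log₂(0.08) = 0.2915
  −(0.21)·log₂(0.21) = 0.4728
  −(0.11)·log₂(0.11) = 0.3503
  −(0.32)·log₂(0.32) = 0.5260
  −(0.28)·log₂(0.28) = 0.5142
Sum: 0.2915 + 0.4728 + 0.3503 + 0.5260 + 0.5142 = 2.155 bits.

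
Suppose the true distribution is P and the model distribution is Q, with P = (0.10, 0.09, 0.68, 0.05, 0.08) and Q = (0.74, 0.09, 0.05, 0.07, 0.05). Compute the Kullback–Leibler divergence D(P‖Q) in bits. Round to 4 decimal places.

D(P‖Q) = Σ p·log₂(p/q).
  0.10·log₂(0.10/0.74) = -0.28875
  0.09·log₂(0.09/0.09) = 0.00000
  0.68·log₂(0.68/0.05) = 2.56056
  0.05·log₂(0.05/0.07) = -0.02427
  0.08·log₂(0.08/0.05) = 0.05425
D(P‖Q) = 2.3018 bits.

2.3018 bits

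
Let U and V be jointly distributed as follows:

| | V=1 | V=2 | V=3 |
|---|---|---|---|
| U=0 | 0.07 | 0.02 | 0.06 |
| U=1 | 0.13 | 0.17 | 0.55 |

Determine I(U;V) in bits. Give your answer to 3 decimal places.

0.048 bits

Marginals: p(U) = (0.1500, 0.8500), p(V) = (0.2000, 0.1900, 0.6100).
I(U;V) = Σ p(x,y)·log₂[p(x,y)/(p(x)p(y))].
  (0,1): 0.07·log₂(2.3333) = 0.0856
  (0,2): 0.02·log₂(0.7018) = -0.0102
  (0,3): 0.06·log₂(0.6557) = -0.0365
  (1,1): 0.13·log₂(0.7647) = -0.0503
  (1,2): 0.17·log₂(1.0526) = 0.0126
  (1,3): 0.55·log₂(1.0608) = 0.0468
Sum = 0.048 bits.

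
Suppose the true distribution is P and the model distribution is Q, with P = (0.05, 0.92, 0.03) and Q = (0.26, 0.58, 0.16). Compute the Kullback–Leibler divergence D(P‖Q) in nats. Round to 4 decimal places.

D(P‖Q) = Σ p·ln(p/q).
  0.05·ln(0.05/0.26) = -0.08243
  0.92·ln(0.92/0.58) = 0.42444
  0.03·ln(0.03/0.16) = -0.05022
D(P‖Q) = 0.2918 nats.

0.2918 nats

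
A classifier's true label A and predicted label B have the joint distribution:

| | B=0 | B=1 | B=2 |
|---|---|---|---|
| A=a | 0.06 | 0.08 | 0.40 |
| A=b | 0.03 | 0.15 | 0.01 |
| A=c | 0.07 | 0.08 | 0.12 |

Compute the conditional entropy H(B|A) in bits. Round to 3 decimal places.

1.174 bits

Chain rule: H(B|A) = H(A,B) − H(A).
Marginals: p(A) = (0.5400, 0.1900, 0.2700), p(B) = (0.1600, 0.3100, 0.5300).
H(A,B) = 2.6197 bits; H(A) = 1.4453 bits.
H(B|A) = 2.6197 − 1.4453 = 1.174 bits.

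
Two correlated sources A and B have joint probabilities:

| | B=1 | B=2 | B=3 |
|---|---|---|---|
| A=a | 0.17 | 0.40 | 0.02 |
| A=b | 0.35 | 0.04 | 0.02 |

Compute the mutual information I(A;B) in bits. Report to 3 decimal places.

0.269 bits

Marginals: p(A) = (0.5900, 0.4100), p(B) = (0.5200, 0.4400, 0.0400).
I(A;B) = Σ p(x,y)·log₂[p(x,y)/(p(x)p(y))].
  (a,1): 0.17·log₂(0.5541) = -0.1448
  (a,2): 0.40·log₂(1.5408) = 0.2495
  (a,3): 0.02·log₂(0.8475) = -0.0048
  (b,1): 0.35·log₂(1.6417) = 0.2503
  (b,2): 0.04·log₂(0.2217) = -0.0869
  (b,3): 0.02·log₂(1.2195) = 0.0057
Sum = 0.269 bits.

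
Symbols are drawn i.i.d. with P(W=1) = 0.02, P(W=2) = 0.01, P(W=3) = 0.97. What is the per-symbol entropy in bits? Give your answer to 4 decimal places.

0.2219 bits

H(W) = −Σ p·log₂ p.
  −(0.02)·log₂(0.02) = 0.11288
  −(0.01)·log₂(0.01) = 0.06644
  −(0.97)·log₂(0.97) = 0.04263
Sum: 0.11288 + 0.06644 + 0.04263 = 0.2219 bits.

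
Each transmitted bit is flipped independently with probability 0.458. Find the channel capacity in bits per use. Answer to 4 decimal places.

Binary symmetric channel: C = 1 − h₂(ε) where h₂ is the binary entropy function.
h₂(0.458) = −0.458·log₂0.458 − 0.542·log₂0.542 = 0.9949.
C = 1 − 0.9949 = 0.0051 bits per channel use.

0.0051 bits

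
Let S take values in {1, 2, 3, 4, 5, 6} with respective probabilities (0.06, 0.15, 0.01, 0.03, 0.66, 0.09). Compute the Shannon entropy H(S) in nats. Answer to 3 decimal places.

1.096 nats

H(S) = −Σ p·ln p.
  −(0.06)·ln(0.06) = 0.1688
  −(0.15)·ln(0.15) = 0.2846
  −(0.01)·ln(0.01) = 0.0461
  −(0.03)·ln(0.03) = 0.1052
  −(0.66)·ln(0.66) = 0.2742
  −(0.09)·ln(0.09) = 0.2167
Sum: 0.1688 + 0.2846 + 0.0461 + 0.1052 + 0.2742 + 0.2167 = 1.096 nats.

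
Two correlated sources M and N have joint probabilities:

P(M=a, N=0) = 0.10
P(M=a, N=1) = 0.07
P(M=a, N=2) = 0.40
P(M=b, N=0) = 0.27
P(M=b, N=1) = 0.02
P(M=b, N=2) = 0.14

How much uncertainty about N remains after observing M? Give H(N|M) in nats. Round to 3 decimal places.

Marginals: p(M) = (0.5700, 0.4300), p(N) = (0.3700, 0.0900, 0.5400).
H(N|M) = Σ p(M) · H(N|M=·).
  M=a: p=0.5700, H(N|M=a) = 0.8114
  M=b: p=0.4300, H(N|M=b) = 0.8003
Weighted sum = 0.807 nats.

0.807 nats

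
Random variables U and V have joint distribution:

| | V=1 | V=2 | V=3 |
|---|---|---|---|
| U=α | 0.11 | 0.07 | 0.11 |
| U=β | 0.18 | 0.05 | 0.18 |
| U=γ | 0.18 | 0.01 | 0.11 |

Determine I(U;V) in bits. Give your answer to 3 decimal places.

Marginals: p(U) = (0.2900, 0.4100, 0.3000), p(V) = (0.4700, 0.1300, 0.4000).
I(U;V) = H(U) + H(V) − H(U,V).
H(U) = 1.5664, H(V) = 1.4234, H(U,V) = 2.9379.
I(U;V) = 1.5664 + 1.4234 − 2.9379 = 0.052 bits.

0.052 bits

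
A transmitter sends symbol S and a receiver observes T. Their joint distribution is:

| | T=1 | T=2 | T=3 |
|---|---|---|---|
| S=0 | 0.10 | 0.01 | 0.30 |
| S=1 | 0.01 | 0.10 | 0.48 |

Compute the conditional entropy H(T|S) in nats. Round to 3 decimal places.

Chain rule: H(T|S) = H(S,T) − H(S).
Marginals: p(S) = (0.4100, 0.5900), p(T) = (0.1100, 0.1100, 0.7800).
H(S,T) = 1.2661 nats; H(S) = 0.6769 nats.
H(T|S) = 1.2661 − 0.6769 = 0.589 nats.

0.589 nats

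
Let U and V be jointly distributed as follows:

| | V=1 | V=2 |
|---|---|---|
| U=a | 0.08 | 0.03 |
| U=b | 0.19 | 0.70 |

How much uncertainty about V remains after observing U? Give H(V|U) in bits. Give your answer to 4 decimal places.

Chain rule: H(V|U) = H(U,V) − H(U).
Marginals: p(U) = (0.1100, 0.8900), p(V) = (0.2700, 0.7300).
H(U,V) = 1.2587 bits; H(U) = 0.4999 bits.
H(V|U) = 1.2587 − 0.4999 = 0.7588 bits.

0.7588 bits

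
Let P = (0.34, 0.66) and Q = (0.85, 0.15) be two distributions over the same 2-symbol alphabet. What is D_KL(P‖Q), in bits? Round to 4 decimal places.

0.9613 bits

D(P‖Q) = Σ p·log₂(p/q).
  0.34·log₂(0.34/0.85) = -0.44946
  0.66·log₂(0.66/0.15) = 1.41075
D(P‖Q) = 0.9613 bits.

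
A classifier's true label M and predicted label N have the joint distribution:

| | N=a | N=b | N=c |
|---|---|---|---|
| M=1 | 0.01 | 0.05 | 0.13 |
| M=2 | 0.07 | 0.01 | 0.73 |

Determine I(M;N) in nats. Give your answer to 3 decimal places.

0.064 nats

Marginals: p(M) = (0.1900, 0.8100), p(N) = (0.0800, 0.0600, 0.8600).
I(M;N) = H(M) + H(N) − H(M,N).
H(M) = 0.4862, H(N) = 0.5006, H(M,N) = 0.9230.
I(M;N) = 0.4862 + 0.5006 − 0.9230 = 0.064 nats.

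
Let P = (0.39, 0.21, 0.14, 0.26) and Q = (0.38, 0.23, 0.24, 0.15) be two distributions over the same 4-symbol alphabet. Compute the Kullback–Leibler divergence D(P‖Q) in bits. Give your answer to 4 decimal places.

D(P‖Q) = Σ p·log₂(p/q).
  0.39·log₂(0.39/0.38) = 0.01462
  0.21·log₂(0.21/0.23) = -0.02756
  0.14·log₂(0.14/0.24) = -0.10887
  0.26·log₂(0.26/0.15) = 0.20632
D(P‖Q) = 0.0845 bits.

0.0845 bits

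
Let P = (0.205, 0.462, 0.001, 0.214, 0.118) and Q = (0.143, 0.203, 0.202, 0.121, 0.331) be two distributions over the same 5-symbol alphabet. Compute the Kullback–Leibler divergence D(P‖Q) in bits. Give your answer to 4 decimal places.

0.6474 bits

D(P‖Q) = Σ p·log₂(p/q).
  0.205·log₂(0.205/0.143) = 0.10652
  0.462·log₂(0.462/0.203) = 0.54812
  0.001·log₂(0.001/0.202) = -0.00766
  0.214·log₂(0.214/0.121) = 0.17604
  0.118·log₂(0.118/0.331) = -0.17559
D(P‖Q) = 0.6474 bits.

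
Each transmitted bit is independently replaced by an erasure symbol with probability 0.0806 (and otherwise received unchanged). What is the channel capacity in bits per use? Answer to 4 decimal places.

0.9194 bits

Binary erasure channel: capacity C = 1 − ε.
C = 1 − 0.0806 = 0.9194 bits per channel use.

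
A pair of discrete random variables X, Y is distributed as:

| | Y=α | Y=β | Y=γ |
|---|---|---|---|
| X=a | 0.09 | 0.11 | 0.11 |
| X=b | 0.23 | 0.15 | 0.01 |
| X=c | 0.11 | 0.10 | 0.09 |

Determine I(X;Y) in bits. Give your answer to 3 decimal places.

Marginals: p(X) = (0.3100, 0.3900, 0.3000), p(Y) = (0.4300, 0.3600, 0.2100).
I(X;Y) = Σ p(x,y)·log₂[p(x,y)/(p(x)p(y))].
  (a,α): 0.09·log₂(0.6752) = -0.0510
  (a,β): 0.11·log₂(0.9857) = -0.0023
  (a,γ): 0.11·log₂(1.6897) = 0.0832
  (b,α): 0.23·log₂(1.3715) = 0.1048
  (b,β): 0.15·log₂(1.0684) = 0.0143
  (b,γ): 0.01·log₂(0.1221) = -0.0303
  (c,α): 0.11·log₂(0.8527) = -0.0253
  (c,β): 0.10·log₂(0.9259) = -0.0111
  (c,γ): 0.09·log₂(1.4286) = 0.0463
Sum = 0.129 bits.

0.129 bits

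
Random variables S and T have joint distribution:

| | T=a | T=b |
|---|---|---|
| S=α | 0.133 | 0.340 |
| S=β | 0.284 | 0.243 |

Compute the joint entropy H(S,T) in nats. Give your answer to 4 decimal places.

H(S,T) = −Σ p(x,y)·ln p(x,y) over all 4 cells.
  cell (α,a): −0.133·ln0.133 = 0.26832
  cell (α,b): −0.340·ln0.340 = 0.36680
  cell (β,a): −0.284·ln0.284 = 0.35749
  cell (β,b): −0.243·ln0.243 = 0.34377
Sum = 1.3364 nats.

1.3364 nats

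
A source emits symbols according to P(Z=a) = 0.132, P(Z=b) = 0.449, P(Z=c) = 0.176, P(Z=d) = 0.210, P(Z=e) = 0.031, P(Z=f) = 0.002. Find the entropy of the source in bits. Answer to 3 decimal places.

H(Z) = −Σ p·log₂ p.
  −(0.132)·log₂(0.132) = 0.3856
  −(0.449)·log₂(0.449) = 0.5187
  −(0.176)·log₂(0.176) = 0.4411
  −(0.210)·log₂(0.210) = 0.4728
  −(0.031)·log₂(0.031) = 0.1554
  −(0.002)·log₂(0.002) = 0.0179
Sum: 0.3856 + 0.5187 + 0.4411 + 0.4728 + 0.1554 + 0.0179 = 1.992 bits.

1.992 bits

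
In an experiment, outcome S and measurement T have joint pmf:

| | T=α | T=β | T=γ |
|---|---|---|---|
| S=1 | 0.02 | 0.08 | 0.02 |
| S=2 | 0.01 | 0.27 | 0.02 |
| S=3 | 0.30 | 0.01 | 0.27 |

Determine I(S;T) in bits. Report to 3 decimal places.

Marginals: p(S) = (0.1200, 0.3000, 0.5800), p(T) = (0.3300, 0.3600, 0.3100).
I(S;T) = Σ p(x,y)·log₂[p(x,y)/(p(x)p(y))].
  (1,α): 0.02·log₂(0.5051) = -0.0197
  (1,β): 0.08·log₂(1.8519) = 0.0711
  (1,γ): 0.02·log₂(0.5376) = -0.0179
  (2,α): 0.01·log₂(0.1010) = -0.0331
  (2,β): 0.27·log₂(2.5000) = 0.3569
  (2,γ): 0.02·log₂(0.2151) = -0.0443
  (3,α): 0.30·log₂(1.5674) = 0.1945
  (3,β): 0.01·log₂(0.0479) = -0.0438
  (3,γ): 0.27·log₂(1.5017) = 0.1584
Sum = 0.622 bits.

0.622 bits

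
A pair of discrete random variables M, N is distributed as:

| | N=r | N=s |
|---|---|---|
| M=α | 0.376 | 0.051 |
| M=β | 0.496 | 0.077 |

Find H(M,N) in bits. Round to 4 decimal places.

1.5361 bits

H(M,N) = −Σ p(x,y)·log₂ p(x,y) over all 4 cells.
  cell (α,r): −0.376·log₂0.376 = 0.53061
  cell (α,s): −0.051·log₂0.051 = 0.21896
  cell (β,r): −0.496·log₂0.496 = 0.50175
  cell (β,s): −0.077·log₂0.077 = 0.28482
Sum = 1.5361 bits.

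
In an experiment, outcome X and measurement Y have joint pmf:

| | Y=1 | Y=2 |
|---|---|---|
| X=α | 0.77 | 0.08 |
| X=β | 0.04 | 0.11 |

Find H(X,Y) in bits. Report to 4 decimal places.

H(X,Y) = −Σ p(x,y)·log₂ p(x,y) over all 4 cells.
  cell (α,1): −0.77·log₂0.77 = 0.29034
  cell (α,2): −0.08·log₂0.08 = 0.29151
  cell (β,1): −0.04·log₂0.04 = 0.18575
  cell (β,2): −0.11·log₂0.11 = 0.35029
Sum = 1.1179 bits.

1.1179 bits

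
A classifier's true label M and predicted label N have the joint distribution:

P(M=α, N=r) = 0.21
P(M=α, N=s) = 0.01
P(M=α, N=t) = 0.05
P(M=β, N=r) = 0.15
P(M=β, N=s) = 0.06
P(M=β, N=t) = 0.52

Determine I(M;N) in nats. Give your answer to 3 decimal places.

Marginals: p(M) = (0.2700, 0.7300), p(N) = (0.3600, 0.0700, 0.5700).
I(M;N) = H(M) + H(N) − H(M,N).
H(M) = 0.5833, H(N) = 0.8744, H(M,N) = 1.3170.
I(M;N) = 0.5833 + 0.8744 − 1.3170 = 0.141 nats.

0.141 nats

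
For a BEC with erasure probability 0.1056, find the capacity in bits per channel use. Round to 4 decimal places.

0.8944 bits

Binary erasure channel: capacity C = 1 − ε.
C = 1 − 0.1056 = 0.8944 bits per channel use.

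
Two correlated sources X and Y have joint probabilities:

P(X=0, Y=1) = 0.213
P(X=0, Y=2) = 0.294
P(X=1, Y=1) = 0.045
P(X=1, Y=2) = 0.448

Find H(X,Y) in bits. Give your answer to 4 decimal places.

1.7148 bits

H(X,Y) = −Σ p(x,y)·log₂ p(x,y) over all 4 cells.
  cell (0,1): −0.213·log₂0.213 = 0.47522
  cell (0,2): −0.294·log₂0.294 = 0.51924
  cell (1,1): −0.045·log₂0.045 = 0.20133
  cell (1,2): −0.448·log₂0.448 = 0.51898
Sum = 1.7148 bits.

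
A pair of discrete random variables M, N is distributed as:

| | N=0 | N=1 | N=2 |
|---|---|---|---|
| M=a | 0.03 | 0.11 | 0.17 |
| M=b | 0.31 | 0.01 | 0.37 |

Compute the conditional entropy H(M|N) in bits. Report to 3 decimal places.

Chain rule: H(M|N) = H(M,N) − H(N).
Marginals: p(M) = (0.3100, 0.6900), p(N) = (0.3400, 0.1200, 0.5400).
H(M,N) = 2.0576 bits; H(N) = 1.3763 bits.
H(M|N) = 2.0576 − 1.3763 = 0.681 bits.

0.681 bits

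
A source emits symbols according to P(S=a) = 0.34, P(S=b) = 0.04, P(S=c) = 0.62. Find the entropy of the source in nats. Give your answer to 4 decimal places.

H(S) = −Σ p·ln p.
  −(0.34)·ln(0.34) = 0.36680
  −(0.04)·ln(0.04) = 0.12876
  −(0.62)·ln(0.62) = 0.29638
Sum: 0.36680 + 0.12876 + 0.29638 = 0.7919 nats.

0.7919 nats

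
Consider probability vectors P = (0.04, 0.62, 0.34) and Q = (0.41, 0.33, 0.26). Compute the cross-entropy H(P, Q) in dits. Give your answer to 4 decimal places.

0.5129 dits

H(P,Q) = −Σ p·log₁₀ q.
  −0.04·log₁₀(0.41) = 0.01549
  −0.62·log₁₀(0.33) = 0.29852
  −0.34·log₁₀(0.26) = 0.19891
H(P,Q) = 0.5129 dits.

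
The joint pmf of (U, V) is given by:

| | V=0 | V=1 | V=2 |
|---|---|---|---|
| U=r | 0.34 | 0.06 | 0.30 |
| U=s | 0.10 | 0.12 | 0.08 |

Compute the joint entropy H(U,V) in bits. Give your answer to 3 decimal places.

H(U,V) = −Σ p(x,y)·log₂ p(x,y) over all 6 cells.
  cell (r,0): −0.34·log₂0.34 = 0.5292
  cell (r,1): −0.06·log₂0.06 = 0.2435
  cell (r,2): −0.30·log₂0.30 = 0.5211
  cell (s,0): −0.10·log₂0.10 = 0.3322
  cell (s,1): −0.12·log₂0.12 = 0.3671
  cell (s,2): −0.08·log₂0.08 = 0.2915
Sum = 2.285 bits.

2.285 bits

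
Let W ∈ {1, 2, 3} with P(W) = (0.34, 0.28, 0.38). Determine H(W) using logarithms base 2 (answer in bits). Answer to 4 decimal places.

H(W) = −Σ p·log₂ p.
  −(0.34)·log₂(0.34) = 0.52917
  −(0.28)·log₂(0.28) = 0.51422
  −(0.38)·log₂(0.38) = 0.53045
Sum: 0.52917 + 0.51422 + 0.53045 = 1.5738 bits.

1.5738 bits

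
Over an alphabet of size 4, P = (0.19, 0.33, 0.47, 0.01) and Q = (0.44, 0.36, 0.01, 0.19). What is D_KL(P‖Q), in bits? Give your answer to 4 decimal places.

D(P‖Q) = Σ p·log₂(p/q).
  0.19·log₂(0.19/0.44) = -0.23019
  0.33·log₂(0.33/0.36) = -0.04143
  0.47·log₂(0.47/0.01) = 2.61066
  0.01·log₂(0.01/0.19) = -0.04248
D(P‖Q) = 2.2966 bits.

2.2966 bits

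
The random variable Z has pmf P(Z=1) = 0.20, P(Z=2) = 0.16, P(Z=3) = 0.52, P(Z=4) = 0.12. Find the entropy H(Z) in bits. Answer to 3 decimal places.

H(Z) = −Σ p·log₂ p.
  −(0.20)·log₂(0.20) = 0.4644
  −(0.16)·log₂(0.16) = 0.4230
  −(0.52)·log₂(0.52) = 0.4906
  −(0.12)·log₂(0.12) = 0.3671
Sum: 0.4644 + 0.4230 + 0.4906 + 0.3671 = 1.745 bits.

1.745 bits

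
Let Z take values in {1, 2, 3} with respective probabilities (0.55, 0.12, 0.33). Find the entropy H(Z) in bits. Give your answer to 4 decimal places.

H(Z) = −Σ p·log₂ p.
  −(0.55)·log₂(0.55) = 0.47437
  −(0.12)·log₂(0.12) = 0.36707
  −(0.33)·log₂(0.33) = 0.52782
Sum: 0.47437 + 0.36707 + 0.52782 = 1.3693 bits.

1.3693 bits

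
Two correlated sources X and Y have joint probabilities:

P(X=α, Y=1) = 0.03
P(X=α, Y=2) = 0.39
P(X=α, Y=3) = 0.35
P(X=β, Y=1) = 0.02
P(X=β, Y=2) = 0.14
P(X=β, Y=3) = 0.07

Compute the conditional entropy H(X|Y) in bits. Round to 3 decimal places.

Marginals: p(X) = (0.7700, 0.2300), p(Y) = (0.0500, 0.5300, 0.4200).
H(X|Y) = Σ p(Y) · H(X|Y=·).
  Y=1: p=0.0500, H(X|Y=1) = 0.9710
  Y=2: p=0.5300, H(X|Y=2) = 0.8329
  Y=3: p=0.4200, H(X|Y=3) = 0.6500
Weighted sum = 0.763 bits.

0.763 bits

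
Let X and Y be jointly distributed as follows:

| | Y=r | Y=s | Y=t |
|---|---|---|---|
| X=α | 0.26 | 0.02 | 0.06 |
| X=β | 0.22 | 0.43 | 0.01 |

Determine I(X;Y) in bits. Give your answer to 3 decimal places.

Marginals: p(X) = (0.3400, 0.6600), p(Y) = (0.4800, 0.4500, 0.0700).
I(X;Y) = H(X) + H(Y) − H(X,Y).
H(X) = 0.9248, H(Y) = 1.2952, H(X,Y) = 1.9323.
I(X;Y) = 0.9248 + 1.2952 − 1.9323 = 0.288 bits.

0.288 bits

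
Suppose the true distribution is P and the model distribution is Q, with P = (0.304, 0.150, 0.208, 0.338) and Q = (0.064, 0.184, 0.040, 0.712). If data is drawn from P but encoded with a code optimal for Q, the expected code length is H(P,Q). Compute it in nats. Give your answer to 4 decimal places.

1.8739 nats

H(P,Q) = −Σ p·ln q.
  −0.304·ln(0.064) = 0.83566
  −0.150·ln(0.184) = 0.25392
  −0.208·ln(0.040) = 0.66953
  −0.338·ln(0.712) = 0.11481
H(P,Q) = 1.8739 nats.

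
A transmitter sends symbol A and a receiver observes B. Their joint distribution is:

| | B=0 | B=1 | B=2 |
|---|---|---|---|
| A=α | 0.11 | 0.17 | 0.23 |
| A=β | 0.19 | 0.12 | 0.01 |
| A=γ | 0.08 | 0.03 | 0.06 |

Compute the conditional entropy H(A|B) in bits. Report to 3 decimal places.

Chain rule: H(A|B) = H(A,B) − H(B).
Marginals: p(A) = (0.5100, 0.3200, 0.1700), p(B) = (0.3800, 0.3200, 0.3000).
H(A,B) = 2.8481 bits; H(B) = 1.5776 bits.
H(A|B) = 2.8481 − 1.5776 = 1.271 bits.

1.271 bits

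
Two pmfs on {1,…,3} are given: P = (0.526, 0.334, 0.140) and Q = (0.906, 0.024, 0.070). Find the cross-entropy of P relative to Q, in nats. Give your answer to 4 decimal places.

1.6699 nats

H(P,Q) = −Σ p·ln q.
  −0.526·ln(0.906) = 0.05192
  −0.334·ln(0.024) = 1.24572
  −0.140·ln(0.070) = 0.37230
H(P,Q) = 1.6699 nats.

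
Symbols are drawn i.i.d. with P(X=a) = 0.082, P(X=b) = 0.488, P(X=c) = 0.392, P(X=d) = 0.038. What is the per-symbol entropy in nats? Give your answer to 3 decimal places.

H(X) = −Σ p·ln p.
  −(0.082)·ln(0.082) = 0.2051
  −(0.488)·ln(0.488) = 0.3501
  −(0.392)·ln(0.392) = 0.3671
  −(0.038)·ln(0.038) = 0.1243
Sum: 0.2051 + 0.3501 + 0.3671 + 0.1243 = 1.047 nats.

1.047 nats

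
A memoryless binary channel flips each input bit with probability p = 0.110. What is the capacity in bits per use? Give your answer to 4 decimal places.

Binary symmetric channel: C = 1 − h₂(ε) where h₂ is the binary entropy function.
h₂(0.110) = −0.110·log₂0.110 − 0.890·log₂0.890 = 0.4999.
C = 1 − 0.4999 = 0.5001 bits per channel use.

0.5001 bits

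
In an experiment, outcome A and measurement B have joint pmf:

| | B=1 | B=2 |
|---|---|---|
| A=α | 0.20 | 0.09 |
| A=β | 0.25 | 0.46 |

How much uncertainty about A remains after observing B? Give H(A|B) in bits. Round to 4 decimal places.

0.7996 bits

Chain rule: H(A|B) = H(A,B) − H(B).
Marginals: p(A) = (0.2900, 0.7100), p(B) = (0.4500, 0.5500).
H(A,B) = 1.7924 bits; H(B) = 0.9928 bits.
H(A|B) = 1.7924 − 0.9928 = 0.7996 bits.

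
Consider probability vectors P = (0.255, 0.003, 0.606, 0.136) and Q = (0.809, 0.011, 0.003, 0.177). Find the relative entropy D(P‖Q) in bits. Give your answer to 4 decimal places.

4.1588 bits

D(P‖Q) = Σ p·log₂(p/q).
  0.255·log₂(0.255/0.809) = -0.42474
  0.003·log₂(0.003/0.011) = -0.00562
  0.606·log₂(0.606/0.003) = 4.64088
  0.136·log₂(0.136/0.177) = -0.05170
D(P‖Q) = 4.1588 bits.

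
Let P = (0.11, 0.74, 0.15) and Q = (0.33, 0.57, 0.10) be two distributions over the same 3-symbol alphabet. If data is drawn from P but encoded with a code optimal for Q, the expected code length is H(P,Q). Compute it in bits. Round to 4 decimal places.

H(P,Q) = −Σ p·log₂ q.
  −0.11·log₂(0.33) = 0.17594
  −0.74·log₂(0.57) = 0.60011
  −0.15·log₂(0.10) = 0.49829
H(P,Q) = 1.2743 bits.

1.2743 bits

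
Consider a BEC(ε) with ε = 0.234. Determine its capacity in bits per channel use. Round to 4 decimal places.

0.7660 bits

Binary erasure channel: capacity C = 1 − ε.
C = 1 − 0.234 = 0.7660 bits per channel use.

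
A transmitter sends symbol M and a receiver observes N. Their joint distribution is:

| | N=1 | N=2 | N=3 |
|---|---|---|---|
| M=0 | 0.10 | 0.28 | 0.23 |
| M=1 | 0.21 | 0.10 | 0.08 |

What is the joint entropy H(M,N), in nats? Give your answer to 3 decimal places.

1.685 nats

H(M,N) = −Σ p(x,y)·ln p(x,y) over all 6 cells.
  cell (0,1): −0.10·ln0.10 = 0.2303
  cell (0,2): −0.28·ln0.28 = 0.3564
  cell (0,3): −0.23·ln0.23 = 0.3380
  cell (1,1): −0.21·ln0.21 = 0.3277
  cell (1,2): −0.10·ln0.10 = 0.2303
  cell (1,3): −0.08·ln0.08 = 0.2021
Sum = 1.685 nats.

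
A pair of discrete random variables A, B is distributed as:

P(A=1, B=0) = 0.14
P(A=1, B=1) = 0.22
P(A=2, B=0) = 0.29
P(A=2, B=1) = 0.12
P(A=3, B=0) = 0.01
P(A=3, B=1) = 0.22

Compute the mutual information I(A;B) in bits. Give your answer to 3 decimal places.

Marginals: p(A) = (0.3600, 0.4100, 0.2300), p(B) = (0.4400, 0.5600).
I(A;B) = Σ p(x,y)·log₂[p(x,y)/(p(x)p(y))].
  (1,0): 0.14·log₂(0.8838) = -0.0249
  (1,1): 0.22·log₂(1.0913) = 0.0277
  (2,0): 0.29·log₂(1.6075) = 0.1986
  (2,1): 0.12·log₂(0.5226) = -0.1123
  (3,0): 0.01·log₂(0.0988) = -0.0334
  (3,1): 0.22·log₂(1.7081) = 0.1699
Sum = 0.226 bits.

0.226 bits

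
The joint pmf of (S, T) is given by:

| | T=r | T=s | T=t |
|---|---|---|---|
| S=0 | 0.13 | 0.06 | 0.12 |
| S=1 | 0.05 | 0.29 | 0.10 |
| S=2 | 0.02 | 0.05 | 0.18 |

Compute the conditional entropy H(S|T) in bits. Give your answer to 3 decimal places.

1.312 bits

Chain rule: H(S|T) = H(S,T) − H(T).
Marginals: p(S) = (0.3100, 0.4400, 0.2500), p(T) = (0.2000, 0.4000, 0.4000).
H(S,T) = 2.8337 bits; H(T) = 1.5219 bits.
H(S|T) = 2.8337 − 1.5219 = 1.312 bits.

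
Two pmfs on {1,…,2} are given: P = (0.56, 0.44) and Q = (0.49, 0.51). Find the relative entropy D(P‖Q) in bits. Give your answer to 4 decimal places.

D(P‖Q) = Σ p·log₂(p/q).
  0.56·log₂(0.56/0.49) = 0.10788
  0.44·log₂(0.44/0.51) = -0.09372
D(P‖Q) = 0.0142 bits.

0.0142 bits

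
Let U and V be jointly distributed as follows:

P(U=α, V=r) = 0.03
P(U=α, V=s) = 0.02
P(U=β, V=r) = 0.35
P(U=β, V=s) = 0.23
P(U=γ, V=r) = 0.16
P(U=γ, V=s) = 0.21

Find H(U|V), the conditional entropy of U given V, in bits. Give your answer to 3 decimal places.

Chain rule: H(U|V) = H(U,V) − H(V).
Marginals: p(U) = (0.0500, 0.5800, 0.3700), p(V) = (0.5400, 0.4600).
H(U,V) = 2.1783 bits; H(V) = 0.9954 bits.
H(U|V) = 2.1783 − 0.9954 = 1.183 bits.

1.183 bits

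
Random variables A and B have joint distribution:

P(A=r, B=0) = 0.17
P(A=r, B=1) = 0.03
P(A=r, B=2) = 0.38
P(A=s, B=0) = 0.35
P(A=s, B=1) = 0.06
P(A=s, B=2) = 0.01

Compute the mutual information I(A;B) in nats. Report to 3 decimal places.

0.248 nats

Marginals: p(A) = (0.5800, 0.4200), p(B) = (0.5200, 0.0900, 0.3900).
I(A;B) = H(A) + H(B) − H(A,B).
H(A) = 0.6803, H(B) = 0.9240, H(A,B) = 1.3564.
I(A;B) = 0.6803 + 0.9240 − 1.3564 = 0.248 nats.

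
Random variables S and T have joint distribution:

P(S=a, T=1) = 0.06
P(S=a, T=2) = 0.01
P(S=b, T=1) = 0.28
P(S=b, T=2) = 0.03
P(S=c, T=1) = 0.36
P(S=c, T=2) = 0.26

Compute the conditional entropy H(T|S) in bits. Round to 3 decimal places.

Marginals: p(S) = (0.0700, 0.3100, 0.6200), p(T) = (0.7000, 0.3000).
H(T|S) = Σ p(S) · H(T|S=·).
  S=a: p=0.0700, H(T|S=a) = 0.5917
  S=b: p=0.3100, H(T|S=b) = 0.4587
  S=c: p=0.6200, H(T|S=c) = 0.9812
Weighted sum = 0.792 bits.

0.792 bits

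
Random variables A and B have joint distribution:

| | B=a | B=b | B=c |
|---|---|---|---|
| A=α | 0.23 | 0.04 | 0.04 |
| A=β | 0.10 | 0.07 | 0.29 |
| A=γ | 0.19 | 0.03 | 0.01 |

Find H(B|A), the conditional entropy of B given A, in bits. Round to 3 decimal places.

Marginals: p(A) = (0.3100, 0.4600, 0.2300), p(B) = (0.5200, 0.1400, 0.3400).
H(B|A) = Σ p(A) · H(B|A=·).
  A=α: p=0.3100, H(B|A=α) = 1.0819
  A=β: p=0.4600, H(B|A=β) = 1.3116
  A=γ: p=0.2300, H(B|A=γ) = 0.8077
Weighted sum = 1.124 bits.

1.124 bits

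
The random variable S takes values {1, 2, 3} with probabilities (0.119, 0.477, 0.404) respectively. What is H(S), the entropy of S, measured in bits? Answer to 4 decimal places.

H(S) = −Σ p·log₂ p.
  −(0.119)·log₂(0.119) = 0.36545
  −(0.477)·log₂(0.477) = 0.50941
  −(0.404)·log₂(0.404) = 0.52826
Sum: 0.36545 + 0.50941 + 0.52826 = 1.4031 bits.

1.4031 bits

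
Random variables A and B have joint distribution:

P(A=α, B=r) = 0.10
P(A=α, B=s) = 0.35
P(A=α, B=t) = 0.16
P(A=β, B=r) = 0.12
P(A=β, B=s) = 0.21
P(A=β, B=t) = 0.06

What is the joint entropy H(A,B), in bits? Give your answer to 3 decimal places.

H(A,B) = −Σ p(x,y)·log₂ p(x,y) over all 6 cells.
  cell (α,r): −0.10·log₂0.10 = 0.3322
  cell (α,s): −0.35·log₂0.35 = 0.5301
  cell (α,t): −0.16·log₂0.16 = 0.4230
  cell (β,r): −0.12·log₂0.12 = 0.3671
  cell (β,s): −0.21·log₂0.21 = 0.4728
  cell (β,t): −0.06·log₂0.06 = 0.2435
Sum = 2.369 bits.

2.369 bits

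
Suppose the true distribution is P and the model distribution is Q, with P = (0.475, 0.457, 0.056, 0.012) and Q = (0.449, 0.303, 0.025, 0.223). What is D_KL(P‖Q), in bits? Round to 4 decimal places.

D(P‖Q) = Σ p·log₂(p/q).
  0.475·log₂(0.475/0.449) = 0.03858
  0.457·log₂(0.457/0.303) = 0.27094
  0.056·log₂(0.056/0.025) = 0.06516
  0.012·log₂(0.012/0.223) = -0.05059
D(P‖Q) = 0.3241 bits.

0.3241 bits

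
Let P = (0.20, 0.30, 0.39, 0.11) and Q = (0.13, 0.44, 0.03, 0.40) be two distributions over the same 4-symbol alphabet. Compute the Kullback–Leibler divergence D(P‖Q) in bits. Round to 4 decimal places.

D(P‖Q) = Σ p·log₂(p/q).
  0.20·log₂(0.20/0.13) = 0.12430
  0.30·log₂(0.30/0.44) = -0.16576
  0.39·log₂(0.39/0.03) = 1.44317
  0.11·log₂(0.11/0.40) = -0.20487
D(P‖Q) = 1.1968 bits.

1.1968 bits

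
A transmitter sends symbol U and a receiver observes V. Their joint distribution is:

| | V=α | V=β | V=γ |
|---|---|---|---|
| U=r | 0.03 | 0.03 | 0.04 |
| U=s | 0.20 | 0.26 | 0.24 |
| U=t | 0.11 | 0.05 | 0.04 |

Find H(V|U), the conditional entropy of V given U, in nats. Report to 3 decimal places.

1.073 nats

Marginals: p(U) = (0.1000, 0.7000, 0.2000), p(V) = (0.3400, 0.3400, 0.3200).
H(V|U) = Σ p(U) · H(V|U=·).
  U=r: p=0.1000, H(V|U=r) = 1.0889
  U=s: p=0.7000, H(V|U=s) = 1.0928
  U=t: p=0.2000, H(V|U=t) = 0.9973
Weighted sum = 1.073 nats.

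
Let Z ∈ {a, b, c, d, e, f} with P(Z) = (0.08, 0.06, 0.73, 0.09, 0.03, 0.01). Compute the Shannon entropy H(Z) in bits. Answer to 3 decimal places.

H(Z) = −Σ p·log₂ p.
  −(0.08)·log₂(0.08) = 0.2915
  −(0.06)·log₂(0.06) = 0.2435
  −(0.73)·log₂(0.73) = 0.3314
  −(0.09)·log₂(0.09) = 0.3127
  −(0.03)·log₂(0.03) = 0.1518
  −(0.01)·log₂(0.01) = 0.0664
Sum: 0.2915 + 0.2435 + 0.3314 + 0.3127 + 0.1518 + 0.0664 = 1.397 bits.

1.397 bits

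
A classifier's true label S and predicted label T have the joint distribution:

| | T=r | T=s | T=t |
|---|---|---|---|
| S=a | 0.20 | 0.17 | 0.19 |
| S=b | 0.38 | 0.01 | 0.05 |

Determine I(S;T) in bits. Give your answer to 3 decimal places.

Marginals: p(S) = (0.5600, 0.4400), p(T) = (0.5800, 0.1800, 0.2400).
I(S;T) = Σ p(x,y)·log₂[p(x,y)/(p(x)p(y))].
  (a,r): 0.20·log₂(0.6158) = -0.1399
  (a,s): 0.17·log₂(1.6865) = 0.1282
  (a,t): 0.19·log₂(1.4137) = 0.0949
  (b,r): 0.38·log₂(1.4890) = 0.2183
  (b,s): 0.01·log₂(0.1263) = -0.0299
  (b,t): 0.05·log₂(0.4735) = -0.0539
Sum = 0.218 bits.

0.218 bits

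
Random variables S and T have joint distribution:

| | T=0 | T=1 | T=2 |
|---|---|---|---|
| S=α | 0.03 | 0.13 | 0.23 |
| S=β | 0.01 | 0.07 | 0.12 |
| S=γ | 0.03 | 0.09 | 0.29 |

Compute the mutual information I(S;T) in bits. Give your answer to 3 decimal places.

Marginals: p(S) = (0.3900, 0.2000, 0.4100), p(T) = (0.0700, 0.2900, 0.6400).
I(S;T) = H(S) + H(T) − H(S,T).
H(S) = 1.5216, H(T) = 1.1985, H(S,T) = 2.7065.
I(S;T) = 1.5216 + 1.1985 − 2.7065 = 0.014 bits.

0.014 bits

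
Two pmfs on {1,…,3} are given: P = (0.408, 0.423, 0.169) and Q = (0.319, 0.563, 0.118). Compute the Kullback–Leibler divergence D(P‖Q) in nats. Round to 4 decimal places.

0.0402 nats

D(P‖Q) = Σ p·ln(p/q).
  0.408·ln(0.408/0.319) = 0.10040
  0.423·ln(0.423/0.563) = -0.12094
  0.169·ln(0.169/0.118) = 0.06071
D(P‖Q) = 0.0402 nats.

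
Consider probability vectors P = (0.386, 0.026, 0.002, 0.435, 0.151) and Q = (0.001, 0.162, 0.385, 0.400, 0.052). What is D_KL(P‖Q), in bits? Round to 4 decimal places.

3.5178 bits

D(P‖Q) = Σ p·log₂(p/q).
  0.386·log₂(0.386/0.001) = 3.31669
  0.026·log₂(0.026/0.162) = -0.06862
  0.002·log₂(0.002/0.385) = -0.01518
  0.435·log₂(0.435/0.400) = 0.05264
  0.151·log₂(0.151/0.052) = 0.23223
D(P‖Q) = 3.5178 bits.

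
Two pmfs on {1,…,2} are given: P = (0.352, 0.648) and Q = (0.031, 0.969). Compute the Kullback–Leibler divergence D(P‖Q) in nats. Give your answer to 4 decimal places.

0.5945 nats

D(P‖Q) = Σ p·ln(p/q).
  0.352·ln(0.352/0.031) = 0.85523
  0.648·ln(0.648/0.969) = -0.26074
D(P‖Q) = 0.5945 nats.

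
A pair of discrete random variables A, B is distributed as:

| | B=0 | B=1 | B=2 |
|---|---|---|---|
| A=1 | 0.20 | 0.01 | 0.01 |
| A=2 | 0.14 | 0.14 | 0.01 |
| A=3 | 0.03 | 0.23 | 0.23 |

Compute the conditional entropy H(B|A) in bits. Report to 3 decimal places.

Chain rule: H(B|A) = H(A,B) − H(A).
Marginals: p(A) = (0.2200, 0.2900, 0.4900), p(B) = (0.3700, 0.3800, 0.2500).
H(A,B) = 2.5850 bits; H(A) = 1.5028 bits.
H(B|A) = 2.5850 − 1.5028 = 1.082 bits.

1.082 bits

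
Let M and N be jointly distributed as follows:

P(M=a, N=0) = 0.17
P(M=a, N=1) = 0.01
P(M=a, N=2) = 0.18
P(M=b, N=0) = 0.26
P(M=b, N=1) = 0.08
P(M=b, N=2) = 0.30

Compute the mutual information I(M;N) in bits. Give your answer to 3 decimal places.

0.023 bits

Marginals: p(M) = (0.3600, 0.6400), p(N) = (0.4300, 0.0900, 0.4800).
I(M;N) = Σ p(x,y)·log₂[p(x,y)/(p(x)p(y))].
  (a,0): 0.17·log₂(1.0982) = 0.0230
  (a,1): 0.01·log₂(0.3086) = -0.0170
  (a,2): 0.18·log₂(1.0417) = 0.0106
  (b,0): 0.26·log₂(0.9448) = -0.0213
  (b,1): 0.08·log₂(1.3889) = 0.0379
  (b,2): 0.30·log₂(0.9766) = -0.0103
Sum = 0.023 bits.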